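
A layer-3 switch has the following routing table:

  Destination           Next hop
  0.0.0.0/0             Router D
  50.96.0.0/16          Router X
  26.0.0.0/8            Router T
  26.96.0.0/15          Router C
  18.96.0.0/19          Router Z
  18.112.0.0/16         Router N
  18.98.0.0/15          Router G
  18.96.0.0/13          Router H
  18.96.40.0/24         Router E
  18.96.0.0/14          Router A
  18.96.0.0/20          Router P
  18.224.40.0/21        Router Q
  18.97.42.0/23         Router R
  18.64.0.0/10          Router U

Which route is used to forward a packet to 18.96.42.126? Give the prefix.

18.96.0.0/14

Entries matching 18.96.42.126:
  0.0.0.0/0 (default, matches everything)
  18.64.0.0/10 (18.64.0.0 - 18.127.255.255)
  18.96.0.0/13 (18.96.0.0 - 18.103.255.255)
  18.96.0.0/14 (18.96.0.0 - 18.99.255.255)
Most specific is 18.96.0.0/14.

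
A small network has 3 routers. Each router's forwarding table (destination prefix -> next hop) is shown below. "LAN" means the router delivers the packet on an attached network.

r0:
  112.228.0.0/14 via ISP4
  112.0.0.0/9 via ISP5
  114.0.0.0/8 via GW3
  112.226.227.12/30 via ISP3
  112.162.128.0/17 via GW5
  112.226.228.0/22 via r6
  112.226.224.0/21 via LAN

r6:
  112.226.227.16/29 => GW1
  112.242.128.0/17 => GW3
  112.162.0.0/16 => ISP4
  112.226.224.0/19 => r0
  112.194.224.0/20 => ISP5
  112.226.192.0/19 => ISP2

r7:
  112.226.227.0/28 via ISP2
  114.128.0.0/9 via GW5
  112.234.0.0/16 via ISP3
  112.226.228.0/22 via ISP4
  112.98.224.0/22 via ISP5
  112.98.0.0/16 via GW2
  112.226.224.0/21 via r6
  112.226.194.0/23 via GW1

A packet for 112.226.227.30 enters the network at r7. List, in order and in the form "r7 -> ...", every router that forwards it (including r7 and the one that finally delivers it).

At r7: longest match for 112.226.227.30 is 112.226.224.0/21 -> r6
At r6: longest match for 112.226.227.30 is 112.226.224.0/19 -> r0
At r0: longest match for 112.226.227.30 is 112.226.224.0/21 -> LAN

r7 -> r6 -> r0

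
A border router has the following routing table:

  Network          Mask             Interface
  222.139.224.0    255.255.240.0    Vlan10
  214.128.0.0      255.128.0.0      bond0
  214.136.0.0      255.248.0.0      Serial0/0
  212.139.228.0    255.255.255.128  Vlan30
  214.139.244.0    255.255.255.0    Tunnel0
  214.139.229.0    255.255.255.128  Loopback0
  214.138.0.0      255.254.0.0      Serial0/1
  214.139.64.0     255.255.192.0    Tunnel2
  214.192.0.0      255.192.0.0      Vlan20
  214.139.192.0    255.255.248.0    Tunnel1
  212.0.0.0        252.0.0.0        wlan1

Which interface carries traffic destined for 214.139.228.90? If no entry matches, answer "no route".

Routes whose prefix contains 214.139.228.90:
  212.0.0.0/6 (212.0.0.0 - 215.255.255.255) -> wlan1
  214.128.0.0/9 (214.128.0.0 - 214.255.255.255) -> bond0
  214.136.0.0/13 (214.136.0.0 - 214.143.255.255) -> Serial0/0
  214.138.0.0/15 (214.138.0.0 - 214.139.255.255) -> Serial0/1
More-specific entries that do NOT match:
  212.139.228.0/25 (212.139.228.0 - 212.139.228.127) does not contain 214.139.228.90
  214.139.229.0/25 (214.139.229.0 - 214.139.229.127) does not contain 214.139.228.90
  214.139.244.0/24 (214.139.244.0 - 214.139.244.255) does not contain 214.139.228.90
  214.139.192.0/21 (214.139.192.0 - 214.139.199.255) does not contain 214.139.228.90
  222.139.224.0/20 (222.139.224.0 - 222.139.239.255) does not contain 214.139.228.90
  214.139.64.0/18 (214.139.64.0 - 214.139.127.255) does not contain 214.139.228.90
Longest matching prefix is /15 -> interface Serial0/1.

Serial0/1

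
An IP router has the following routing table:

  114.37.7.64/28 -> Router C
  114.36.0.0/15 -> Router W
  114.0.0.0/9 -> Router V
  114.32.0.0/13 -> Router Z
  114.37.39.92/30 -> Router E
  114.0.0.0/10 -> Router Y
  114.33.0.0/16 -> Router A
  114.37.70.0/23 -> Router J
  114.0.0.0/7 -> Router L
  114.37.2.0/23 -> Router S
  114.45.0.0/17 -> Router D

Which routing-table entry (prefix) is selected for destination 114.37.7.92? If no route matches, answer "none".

114.36.0.0/15

Entries matching 114.37.7.92:
  114.0.0.0/7 (114.0.0.0 - 115.255.255.255)
  114.0.0.0/9 (114.0.0.0 - 114.127.255.255)
  114.0.0.0/10 (114.0.0.0 - 114.63.255.255)
  114.32.0.0/13 (114.32.0.0 - 114.39.255.255)
  114.36.0.0/15 (114.36.0.0 - 114.37.255.255)
Most specific is 114.36.0.0/15.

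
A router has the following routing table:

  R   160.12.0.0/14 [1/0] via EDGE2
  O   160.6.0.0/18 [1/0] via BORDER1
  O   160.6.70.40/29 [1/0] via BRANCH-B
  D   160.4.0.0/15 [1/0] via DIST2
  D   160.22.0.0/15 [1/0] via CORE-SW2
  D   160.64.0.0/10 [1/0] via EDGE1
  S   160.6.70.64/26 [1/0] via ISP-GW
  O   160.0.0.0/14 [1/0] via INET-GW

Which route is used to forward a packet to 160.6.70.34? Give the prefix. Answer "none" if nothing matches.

160.6.70.34 is outside every listed prefix and there is no default route.

none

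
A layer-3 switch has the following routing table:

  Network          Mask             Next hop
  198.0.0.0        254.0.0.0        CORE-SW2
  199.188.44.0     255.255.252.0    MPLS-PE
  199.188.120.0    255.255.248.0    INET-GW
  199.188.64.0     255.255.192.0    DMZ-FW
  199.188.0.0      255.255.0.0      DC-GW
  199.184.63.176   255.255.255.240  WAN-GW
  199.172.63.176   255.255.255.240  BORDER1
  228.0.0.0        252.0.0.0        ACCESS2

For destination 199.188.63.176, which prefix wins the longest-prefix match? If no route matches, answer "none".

Entries matching 199.188.63.176:
  198.0.0.0/7 (198.0.0.0 - 199.255.255.255)
  199.188.0.0/16 (199.188.0.0 - 199.188.255.255)
Most specific is 199.188.0.0/16.

199.188.0.0/16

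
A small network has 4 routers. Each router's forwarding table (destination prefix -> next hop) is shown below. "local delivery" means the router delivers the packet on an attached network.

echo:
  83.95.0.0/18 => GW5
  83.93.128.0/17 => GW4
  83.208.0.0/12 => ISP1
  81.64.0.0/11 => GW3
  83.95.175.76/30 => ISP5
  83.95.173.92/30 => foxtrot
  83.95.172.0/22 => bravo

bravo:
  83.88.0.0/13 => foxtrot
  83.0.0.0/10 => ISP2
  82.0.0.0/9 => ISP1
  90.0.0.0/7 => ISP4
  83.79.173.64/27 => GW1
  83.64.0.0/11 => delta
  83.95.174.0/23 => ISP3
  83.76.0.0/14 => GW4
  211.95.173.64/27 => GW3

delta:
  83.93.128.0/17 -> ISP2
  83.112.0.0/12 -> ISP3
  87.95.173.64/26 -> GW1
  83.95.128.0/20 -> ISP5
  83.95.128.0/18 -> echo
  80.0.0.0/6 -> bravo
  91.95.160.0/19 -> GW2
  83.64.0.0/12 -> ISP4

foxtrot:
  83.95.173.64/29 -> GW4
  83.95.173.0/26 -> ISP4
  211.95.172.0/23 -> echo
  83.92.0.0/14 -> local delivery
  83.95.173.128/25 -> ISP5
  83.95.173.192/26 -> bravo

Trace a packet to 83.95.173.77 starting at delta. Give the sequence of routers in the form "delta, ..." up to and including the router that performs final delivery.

delta, echo, bravo, foxtrot

At delta: longest match for 83.95.173.77 is 83.95.128.0/18 -> echo
At echo: longest match for 83.95.173.77 is 83.95.172.0/22 -> bravo
At bravo: longest match for 83.95.173.77 is 83.88.0.0/13 -> foxtrot
At foxtrot: longest match for 83.95.173.77 is 83.92.0.0/14 -> local delivery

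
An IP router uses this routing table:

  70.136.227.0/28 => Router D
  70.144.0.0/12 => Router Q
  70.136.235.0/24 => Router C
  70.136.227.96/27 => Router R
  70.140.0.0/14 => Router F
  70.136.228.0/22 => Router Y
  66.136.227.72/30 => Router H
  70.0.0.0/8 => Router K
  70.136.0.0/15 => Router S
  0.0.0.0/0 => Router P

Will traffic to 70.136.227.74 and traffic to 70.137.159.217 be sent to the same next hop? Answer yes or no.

70.136.227.74: longest match 70.136.0.0/15 -> Router S
70.137.159.217: longest match 70.136.0.0/15 -> Router S

yes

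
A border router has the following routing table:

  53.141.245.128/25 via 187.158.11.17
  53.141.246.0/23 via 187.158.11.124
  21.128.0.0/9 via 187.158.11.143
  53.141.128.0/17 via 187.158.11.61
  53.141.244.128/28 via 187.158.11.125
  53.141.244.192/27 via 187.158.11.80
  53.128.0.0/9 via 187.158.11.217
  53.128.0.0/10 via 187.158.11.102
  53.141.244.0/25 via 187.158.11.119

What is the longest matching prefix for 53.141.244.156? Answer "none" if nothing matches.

Entries matching 53.141.244.156:
  53.128.0.0/9 (53.128.0.0 - 53.255.255.255)
  53.128.0.0/10 (53.128.0.0 - 53.191.255.255)
  53.141.128.0/17 (53.141.128.0 - 53.141.255.255)
Most specific is 53.141.128.0/17.

53.141.128.0/17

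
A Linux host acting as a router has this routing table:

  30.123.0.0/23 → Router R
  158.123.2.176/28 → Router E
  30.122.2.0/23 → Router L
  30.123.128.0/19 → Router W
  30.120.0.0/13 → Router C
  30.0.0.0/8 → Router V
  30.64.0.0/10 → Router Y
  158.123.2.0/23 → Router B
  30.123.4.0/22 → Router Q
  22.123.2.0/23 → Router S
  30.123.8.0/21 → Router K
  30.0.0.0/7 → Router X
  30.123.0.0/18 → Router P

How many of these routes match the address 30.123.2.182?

5

Prefixes containing 30.123.2.182:
  30.0.0.0/7 (30.0.0.0 - 31.255.255.255)
  30.0.0.0/8 (30.0.0.0 - 30.255.255.255)
  30.64.0.0/10 (30.64.0.0 - 30.127.255.255)
  30.120.0.0/13 (30.120.0.0 - 30.127.255.255)
  30.123.0.0/18 (30.123.0.0 - 30.123.63.255)
Total matching entries: 5.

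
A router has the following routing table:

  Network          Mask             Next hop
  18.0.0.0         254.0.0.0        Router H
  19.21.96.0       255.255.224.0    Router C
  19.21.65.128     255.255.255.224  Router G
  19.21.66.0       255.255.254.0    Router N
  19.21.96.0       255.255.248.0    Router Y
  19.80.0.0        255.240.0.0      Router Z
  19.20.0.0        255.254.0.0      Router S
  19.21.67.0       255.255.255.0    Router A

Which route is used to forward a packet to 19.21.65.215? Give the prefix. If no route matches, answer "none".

19.20.0.0/15

Entries matching 19.21.65.215:
  18.0.0.0/7 (18.0.0.0 - 19.255.255.255)
  19.20.0.0/15 (19.20.0.0 - 19.21.255.255)
Most specific is 19.20.0.0/15.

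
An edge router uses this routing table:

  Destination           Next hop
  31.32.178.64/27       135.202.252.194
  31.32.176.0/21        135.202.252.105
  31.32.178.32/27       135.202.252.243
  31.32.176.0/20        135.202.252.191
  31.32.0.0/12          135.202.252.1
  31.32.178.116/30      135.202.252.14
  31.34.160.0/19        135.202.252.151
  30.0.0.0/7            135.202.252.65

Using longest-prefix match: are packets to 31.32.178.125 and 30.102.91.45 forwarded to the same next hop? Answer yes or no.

no

31.32.178.125: longest match 31.32.176.0/21 -> 135.202.252.105
30.102.91.45: longest match 30.0.0.0/7 -> 135.202.252.65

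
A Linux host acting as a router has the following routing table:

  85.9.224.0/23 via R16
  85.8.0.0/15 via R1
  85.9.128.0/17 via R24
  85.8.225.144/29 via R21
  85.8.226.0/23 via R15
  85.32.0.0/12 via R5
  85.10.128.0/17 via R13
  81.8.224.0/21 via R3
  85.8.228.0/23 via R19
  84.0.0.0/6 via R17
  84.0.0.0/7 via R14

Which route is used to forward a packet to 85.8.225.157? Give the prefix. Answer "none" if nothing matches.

85.8.0.0/15

Entries matching 85.8.225.157:
  84.0.0.0/6 (84.0.0.0 - 87.255.255.255)
  84.0.0.0/7 (84.0.0.0 - 85.255.255.255)
  85.8.0.0/15 (85.8.0.0 - 85.9.255.255)
Most specific is 85.8.0.0/15.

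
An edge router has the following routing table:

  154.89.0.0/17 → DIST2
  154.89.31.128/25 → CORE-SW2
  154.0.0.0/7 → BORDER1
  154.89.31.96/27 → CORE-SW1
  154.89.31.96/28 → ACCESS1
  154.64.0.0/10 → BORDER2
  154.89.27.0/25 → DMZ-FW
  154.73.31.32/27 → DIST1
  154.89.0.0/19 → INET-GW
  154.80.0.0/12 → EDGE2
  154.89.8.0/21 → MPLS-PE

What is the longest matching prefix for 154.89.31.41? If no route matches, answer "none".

Entries matching 154.89.31.41:
  154.0.0.0/7 (154.0.0.0 - 155.255.255.255)
  154.64.0.0/10 (154.64.0.0 - 154.127.255.255)
  154.80.0.0/12 (154.80.0.0 - 154.95.255.255)
  154.89.0.0/17 (154.89.0.0 - 154.89.127.255)
  154.89.0.0/19 (154.89.0.0 - 154.89.31.255)
Most specific is 154.89.0.0/19.

154.89.0.0/19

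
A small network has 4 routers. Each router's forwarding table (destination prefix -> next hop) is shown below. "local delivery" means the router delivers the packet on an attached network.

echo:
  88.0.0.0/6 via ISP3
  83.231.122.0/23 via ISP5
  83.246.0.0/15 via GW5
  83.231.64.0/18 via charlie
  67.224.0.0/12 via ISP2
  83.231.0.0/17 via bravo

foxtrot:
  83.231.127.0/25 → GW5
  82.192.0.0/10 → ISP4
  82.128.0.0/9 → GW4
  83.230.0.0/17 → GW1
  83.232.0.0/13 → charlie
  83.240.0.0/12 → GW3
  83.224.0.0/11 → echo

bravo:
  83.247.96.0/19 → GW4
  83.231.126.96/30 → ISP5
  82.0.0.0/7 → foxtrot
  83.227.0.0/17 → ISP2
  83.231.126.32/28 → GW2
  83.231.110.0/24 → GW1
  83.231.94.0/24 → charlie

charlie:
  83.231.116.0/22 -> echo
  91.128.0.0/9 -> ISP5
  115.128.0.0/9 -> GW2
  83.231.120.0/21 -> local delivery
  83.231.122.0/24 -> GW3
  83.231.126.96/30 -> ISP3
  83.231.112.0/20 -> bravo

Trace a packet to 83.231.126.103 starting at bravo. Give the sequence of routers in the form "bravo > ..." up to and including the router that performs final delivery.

bravo > foxtrot > echo > charlie

At bravo: longest match for 83.231.126.103 is 82.0.0.0/7 -> foxtrot
At foxtrot: longest match for 83.231.126.103 is 83.224.0.0/11 -> echo
At echo: longest match for 83.231.126.103 is 83.231.64.0/18 -> charlie
At charlie: longest match for 83.231.126.103 is 83.231.120.0/21 -> local delivery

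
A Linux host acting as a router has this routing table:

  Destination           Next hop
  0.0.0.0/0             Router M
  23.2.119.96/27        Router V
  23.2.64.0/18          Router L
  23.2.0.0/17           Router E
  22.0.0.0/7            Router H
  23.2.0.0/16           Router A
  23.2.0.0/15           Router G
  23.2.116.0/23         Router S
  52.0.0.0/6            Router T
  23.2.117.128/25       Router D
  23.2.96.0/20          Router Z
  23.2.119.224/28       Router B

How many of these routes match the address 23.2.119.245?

6

Prefixes containing 23.2.119.245:
  0.0.0.0/0 (default, matches everything)
  22.0.0.0/7 (22.0.0.0 - 23.255.255.255)
  23.2.0.0/15 (23.2.0.0 - 23.3.255.255)
  23.2.0.0/16 (23.2.0.0 - 23.2.255.255)
  23.2.0.0/17 (23.2.0.0 - 23.2.127.255)
  23.2.64.0/18 (23.2.64.0 - 23.2.127.255)
Total matching entries: 6.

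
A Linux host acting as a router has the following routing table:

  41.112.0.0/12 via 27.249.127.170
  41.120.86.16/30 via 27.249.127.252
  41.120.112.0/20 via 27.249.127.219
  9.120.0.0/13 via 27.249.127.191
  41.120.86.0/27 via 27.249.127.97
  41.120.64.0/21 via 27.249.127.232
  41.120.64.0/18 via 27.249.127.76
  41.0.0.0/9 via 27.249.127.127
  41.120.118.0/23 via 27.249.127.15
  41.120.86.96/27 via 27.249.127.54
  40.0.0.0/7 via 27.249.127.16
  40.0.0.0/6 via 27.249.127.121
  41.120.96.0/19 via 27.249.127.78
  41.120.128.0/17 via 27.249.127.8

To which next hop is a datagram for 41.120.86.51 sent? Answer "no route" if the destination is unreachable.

27.249.127.76

Routes whose prefix contains 41.120.86.51:
  40.0.0.0/6 (40.0.0.0 - 43.255.255.255) -> 27.249.127.121
  40.0.0.0/7 (40.0.0.0 - 41.255.255.255) -> 27.249.127.16
  41.0.0.0/9 (41.0.0.0 - 41.127.255.255) -> 27.249.127.127
  41.112.0.0/12 (41.112.0.0 - 41.127.255.255) -> 27.249.127.170
  41.120.64.0/18 (41.120.64.0 - 41.120.127.255) -> 27.249.127.76
More-specific entries that do NOT match:
  41.120.86.16/30 (41.120.86.16 - 41.120.86.19) does not contain 41.120.86.51
  41.120.86.0/27 (41.120.86.0 - 41.120.86.31) does not contain 41.120.86.51
  41.120.86.96/27 (41.120.86.96 - 41.120.86.127) does not contain 41.120.86.51
  41.120.118.0/23 (41.120.118.0 - 41.120.119.255) does not contain 41.120.86.51
  41.120.64.0/21 (41.120.64.0 - 41.120.71.255) does not contain 41.120.86.51
  41.120.112.0/20 (41.120.112.0 - 41.120.127.255) does not contain 41.120.86.51
  41.120.96.0/19 (41.120.96.0 - 41.120.127.255) does not contain 41.120.86.51
Longest matching prefix is /18 -> next hop 27.249.127.76.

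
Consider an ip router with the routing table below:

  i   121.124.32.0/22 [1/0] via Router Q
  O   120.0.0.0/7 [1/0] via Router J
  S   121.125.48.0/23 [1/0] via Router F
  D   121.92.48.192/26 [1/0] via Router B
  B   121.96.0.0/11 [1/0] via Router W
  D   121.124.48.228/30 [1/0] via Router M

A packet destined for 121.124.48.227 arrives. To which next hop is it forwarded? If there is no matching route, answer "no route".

Router W

Routes whose prefix contains 121.124.48.227:
  120.0.0.0/7 (120.0.0.0 - 121.255.255.255) -> Router J
  121.96.0.0/11 (121.96.0.0 - 121.127.255.255) -> Router W
More-specific entries that do NOT match:
  121.124.48.228/30 (121.124.48.228 - 121.124.48.231) does not contain 121.124.48.227
  121.92.48.192/26 (121.92.48.192 - 121.92.48.255) does not contain 121.124.48.227
  121.125.48.0/23 (121.125.48.0 - 121.125.49.255) does not contain 121.124.48.227
  121.124.32.0/22 (121.124.32.0 - 121.124.35.255) does not contain 121.124.48.227
Longest matching prefix is /11 -> next hop Router W.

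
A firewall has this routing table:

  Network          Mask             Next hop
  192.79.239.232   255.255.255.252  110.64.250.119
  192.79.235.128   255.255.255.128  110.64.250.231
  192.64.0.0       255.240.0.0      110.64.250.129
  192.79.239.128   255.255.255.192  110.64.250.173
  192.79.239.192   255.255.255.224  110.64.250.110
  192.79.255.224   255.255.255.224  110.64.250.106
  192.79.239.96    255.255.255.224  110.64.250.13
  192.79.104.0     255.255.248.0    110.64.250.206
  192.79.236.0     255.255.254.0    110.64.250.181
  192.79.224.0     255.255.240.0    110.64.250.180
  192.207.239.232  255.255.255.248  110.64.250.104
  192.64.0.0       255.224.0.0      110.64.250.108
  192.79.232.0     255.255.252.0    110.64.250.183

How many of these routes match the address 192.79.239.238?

3

Prefixes containing 192.79.239.238:
  192.64.0.0/11 (192.64.0.0 - 192.95.255.255)
  192.64.0.0/12 (192.64.0.0 - 192.79.255.255)
  192.79.224.0/20 (192.79.224.0 - 192.79.239.255)
Total matching entries: 3.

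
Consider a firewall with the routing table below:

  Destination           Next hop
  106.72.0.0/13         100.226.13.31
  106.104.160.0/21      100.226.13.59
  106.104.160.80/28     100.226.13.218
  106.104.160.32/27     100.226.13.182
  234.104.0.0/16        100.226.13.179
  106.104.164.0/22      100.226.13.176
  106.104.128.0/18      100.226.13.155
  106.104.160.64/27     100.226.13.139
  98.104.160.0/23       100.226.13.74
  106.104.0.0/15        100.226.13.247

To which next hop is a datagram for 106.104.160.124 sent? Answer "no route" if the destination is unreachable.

100.226.13.59

Routes whose prefix contains 106.104.160.124:
  106.104.0.0/15 (106.104.0.0 - 106.105.255.255) -> 100.226.13.247
  106.104.128.0/18 (106.104.128.0 - 106.104.191.255) -> 100.226.13.155
  106.104.160.0/21 (106.104.160.0 - 106.104.167.255) -> 100.226.13.59
More-specific entries that do NOT match:
  106.104.160.80/28 (106.104.160.80 - 106.104.160.95) does not contain 106.104.160.124
  106.104.160.32/27 (106.104.160.32 - 106.104.160.63) does not contain 106.104.160.124
  106.104.160.64/27 (106.104.160.64 - 106.104.160.95) does not contain 106.104.160.124
  98.104.160.0/23 (98.104.160.0 - 98.104.161.255) does not contain 106.104.160.124
  106.104.164.0/22 (106.104.164.0 - 106.104.167.255) does not contain 106.104.160.124
Longest matching prefix is /21 -> next hop 100.226.13.59.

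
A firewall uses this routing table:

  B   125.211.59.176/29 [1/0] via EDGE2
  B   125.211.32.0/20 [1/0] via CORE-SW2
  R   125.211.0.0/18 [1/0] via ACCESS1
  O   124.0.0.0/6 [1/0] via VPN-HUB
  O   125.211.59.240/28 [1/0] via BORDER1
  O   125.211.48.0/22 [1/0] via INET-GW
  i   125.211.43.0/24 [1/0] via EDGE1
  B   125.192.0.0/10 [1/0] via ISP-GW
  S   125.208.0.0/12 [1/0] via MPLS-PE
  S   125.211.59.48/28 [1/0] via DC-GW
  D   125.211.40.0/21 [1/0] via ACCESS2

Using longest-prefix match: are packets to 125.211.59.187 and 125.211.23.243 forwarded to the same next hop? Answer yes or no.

yes

125.211.59.187: longest match 125.211.0.0/18 -> ACCESS1
125.211.23.243: longest match 125.211.0.0/18 -> ACCESS1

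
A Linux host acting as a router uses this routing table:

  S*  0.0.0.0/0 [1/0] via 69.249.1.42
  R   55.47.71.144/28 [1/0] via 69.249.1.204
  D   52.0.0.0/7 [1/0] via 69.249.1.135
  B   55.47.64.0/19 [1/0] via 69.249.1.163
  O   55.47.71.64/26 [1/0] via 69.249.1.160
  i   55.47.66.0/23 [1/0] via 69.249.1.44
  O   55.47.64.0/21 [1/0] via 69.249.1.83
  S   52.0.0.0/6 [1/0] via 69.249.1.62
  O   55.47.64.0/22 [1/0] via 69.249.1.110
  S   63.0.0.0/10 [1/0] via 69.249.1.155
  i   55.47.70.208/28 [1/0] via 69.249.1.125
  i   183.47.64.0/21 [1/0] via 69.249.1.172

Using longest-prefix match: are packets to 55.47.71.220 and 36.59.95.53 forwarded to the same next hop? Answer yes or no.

55.47.71.220: longest match 55.47.64.0/21 -> 69.249.1.83
36.59.95.53: longest match 0.0.0.0/0 -> 69.249.1.42

no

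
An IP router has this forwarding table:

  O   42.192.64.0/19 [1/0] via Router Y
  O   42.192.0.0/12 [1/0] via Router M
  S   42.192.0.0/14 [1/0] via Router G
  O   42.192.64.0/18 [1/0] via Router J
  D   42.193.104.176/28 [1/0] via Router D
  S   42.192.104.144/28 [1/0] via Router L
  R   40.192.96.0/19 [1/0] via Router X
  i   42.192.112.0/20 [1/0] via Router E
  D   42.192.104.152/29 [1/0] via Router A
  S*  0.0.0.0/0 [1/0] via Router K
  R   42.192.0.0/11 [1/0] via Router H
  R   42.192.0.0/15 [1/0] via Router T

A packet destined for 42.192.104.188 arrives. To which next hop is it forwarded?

Router J

Routes whose prefix contains 42.192.104.188:
  0.0.0.0/0 (default, matches everything) -> Router K
  42.192.0.0/11 (42.192.0.0 - 42.223.255.255) -> Router H
  42.192.0.0/12 (42.192.0.0 - 42.207.255.255) -> Router M
  42.192.0.0/14 (42.192.0.0 - 42.195.255.255) -> Router G
  42.192.0.0/15 (42.192.0.0 - 42.193.255.255) -> Router T
  42.192.64.0/18 (42.192.64.0 - 42.192.127.255) -> Router J
More-specific entries that do NOT match:
  42.192.104.152/29 (42.192.104.152 - 42.192.104.159) does not contain 42.192.104.188
  42.193.104.176/28 (42.193.104.176 - 42.193.104.191) does not contain 42.192.104.188
  42.192.104.144/28 (42.192.104.144 - 42.192.104.159) does not contain 42.192.104.188
  42.192.112.0/20 (42.192.112.0 - 42.192.127.255) does not contain 42.192.104.188
  42.192.64.0/19 (42.192.64.0 - 42.192.95.255) does not contain 42.192.104.188
  40.192.96.0/19 (40.192.96.0 - 40.192.127.255) does not contain 42.192.104.188
Longest matching prefix is /18 -> next hop Router J.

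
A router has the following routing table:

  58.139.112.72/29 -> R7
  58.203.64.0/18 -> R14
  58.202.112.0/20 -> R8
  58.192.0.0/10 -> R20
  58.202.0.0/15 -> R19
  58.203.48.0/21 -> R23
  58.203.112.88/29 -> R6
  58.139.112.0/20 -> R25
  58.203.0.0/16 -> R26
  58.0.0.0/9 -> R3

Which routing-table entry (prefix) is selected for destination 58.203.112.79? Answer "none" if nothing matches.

58.203.64.0/18

Entries matching 58.203.112.79:
  58.192.0.0/10 (58.192.0.0 - 58.255.255.255)
  58.202.0.0/15 (58.202.0.0 - 58.203.255.255)
  58.203.0.0/16 (58.203.0.0 - 58.203.255.255)
  58.203.64.0/18 (58.203.64.0 - 58.203.127.255)
Most specific is 58.203.64.0/18.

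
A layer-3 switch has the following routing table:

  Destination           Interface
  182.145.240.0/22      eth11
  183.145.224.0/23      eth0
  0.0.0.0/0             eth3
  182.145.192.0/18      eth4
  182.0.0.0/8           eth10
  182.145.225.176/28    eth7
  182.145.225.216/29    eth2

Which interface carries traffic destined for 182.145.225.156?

eth4

Routes whose prefix contains 182.145.225.156:
  0.0.0.0/0 (default, matches everything) -> eth3
  182.0.0.0/8 (182.0.0.0 - 182.255.255.255) -> eth10
  182.145.192.0/18 (182.145.192.0 - 182.145.255.255) -> eth4
More-specific entries that do NOT match:
  182.145.225.216/29 (182.145.225.216 - 182.145.225.223) does not contain 182.145.225.156
  182.145.225.176/28 (182.145.225.176 - 182.145.225.191) does not contain 182.145.225.156
  183.145.224.0/23 (183.145.224.0 - 183.145.225.255) does not contain 182.145.225.156
  182.145.240.0/22 (182.145.240.0 - 182.145.243.255) does not contain 182.145.225.156
Longest matching prefix is /18 -> interface eth4.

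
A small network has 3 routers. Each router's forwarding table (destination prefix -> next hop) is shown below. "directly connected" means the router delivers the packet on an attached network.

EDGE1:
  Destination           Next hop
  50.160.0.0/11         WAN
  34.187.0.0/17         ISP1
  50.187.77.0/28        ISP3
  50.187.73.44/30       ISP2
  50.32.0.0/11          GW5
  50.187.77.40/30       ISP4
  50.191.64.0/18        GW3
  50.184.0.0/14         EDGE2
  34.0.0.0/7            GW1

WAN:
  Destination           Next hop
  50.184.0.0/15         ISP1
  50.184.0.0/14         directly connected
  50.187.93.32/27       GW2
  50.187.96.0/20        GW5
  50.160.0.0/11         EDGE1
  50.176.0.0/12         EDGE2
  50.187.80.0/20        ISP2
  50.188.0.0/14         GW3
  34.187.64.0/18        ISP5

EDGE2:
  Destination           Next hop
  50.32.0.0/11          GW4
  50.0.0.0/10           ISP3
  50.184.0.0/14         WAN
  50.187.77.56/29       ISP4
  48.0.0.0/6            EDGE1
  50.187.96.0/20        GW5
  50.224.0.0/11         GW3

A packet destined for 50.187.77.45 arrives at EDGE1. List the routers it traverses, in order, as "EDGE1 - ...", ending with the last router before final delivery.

At EDGE1: longest match for 50.187.77.45 is 50.184.0.0/14 -> EDGE2
At EDGE2: longest match for 50.187.77.45 is 50.184.0.0/14 -> WAN
At WAN: longest match for 50.187.77.45 is 50.184.0.0/14 -> directly connected

EDGE1 - EDGE2 - WAN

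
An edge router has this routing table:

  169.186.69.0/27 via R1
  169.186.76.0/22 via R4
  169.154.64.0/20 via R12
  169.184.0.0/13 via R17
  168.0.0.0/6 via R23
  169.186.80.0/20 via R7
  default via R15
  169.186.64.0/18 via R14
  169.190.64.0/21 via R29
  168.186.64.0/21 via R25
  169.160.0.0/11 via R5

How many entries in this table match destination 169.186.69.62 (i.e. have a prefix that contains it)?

5

Prefixes containing 169.186.69.62:
  0.0.0.0/0 (default, matches everything)
  168.0.0.0/6 (168.0.0.0 - 171.255.255.255)
  169.160.0.0/11 (169.160.0.0 - 169.191.255.255)
  169.184.0.0/13 (169.184.0.0 - 169.191.255.255)
  169.186.64.0/18 (169.186.64.0 - 169.186.127.255)
Total matching entries: 5.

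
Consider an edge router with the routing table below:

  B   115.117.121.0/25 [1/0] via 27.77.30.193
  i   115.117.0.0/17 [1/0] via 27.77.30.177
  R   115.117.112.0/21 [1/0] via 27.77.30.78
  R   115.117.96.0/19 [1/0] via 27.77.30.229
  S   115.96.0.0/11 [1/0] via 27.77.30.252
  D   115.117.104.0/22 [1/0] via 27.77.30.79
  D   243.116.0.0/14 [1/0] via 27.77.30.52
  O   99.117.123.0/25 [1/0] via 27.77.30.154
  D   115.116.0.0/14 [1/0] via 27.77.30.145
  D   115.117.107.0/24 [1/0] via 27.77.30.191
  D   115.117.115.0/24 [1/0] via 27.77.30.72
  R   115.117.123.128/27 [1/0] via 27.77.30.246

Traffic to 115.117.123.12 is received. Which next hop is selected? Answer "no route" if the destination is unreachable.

Routes whose prefix contains 115.117.123.12:
  115.96.0.0/11 (115.96.0.0 - 115.127.255.255) -> 27.77.30.252
  115.116.0.0/14 (115.116.0.0 - 115.119.255.255) -> 27.77.30.145
  115.117.0.0/17 (115.117.0.0 - 115.117.127.255) -> 27.77.30.177
  115.117.96.0/19 (115.117.96.0 - 115.117.127.255) -> 27.77.30.229
More-specific entries that do NOT match:
  115.117.123.128/27 (115.117.123.128 - 115.117.123.159) does not contain 115.117.123.12
  115.117.121.0/25 (115.117.121.0 - 115.117.121.127) does not contain 115.117.123.12
  99.117.123.0/25 (99.117.123.0 - 99.117.123.127) does not contain 115.117.123.12
  115.117.107.0/24 (115.117.107.0 - 115.117.107.255) does not contain 115.117.123.12
  115.117.115.0/24 (115.117.115.0 - 115.117.115.255) does not contain 115.117.123.12
  115.117.104.0/22 (115.117.104.0 - 115.117.107.255) does not contain 115.117.123.12
  115.117.112.0/21 (115.117.112.0 - 115.117.119.255) does not contain 115.117.123.12
Longest matching prefix is /19 -> next hop 27.77.30.229.

27.77.30.229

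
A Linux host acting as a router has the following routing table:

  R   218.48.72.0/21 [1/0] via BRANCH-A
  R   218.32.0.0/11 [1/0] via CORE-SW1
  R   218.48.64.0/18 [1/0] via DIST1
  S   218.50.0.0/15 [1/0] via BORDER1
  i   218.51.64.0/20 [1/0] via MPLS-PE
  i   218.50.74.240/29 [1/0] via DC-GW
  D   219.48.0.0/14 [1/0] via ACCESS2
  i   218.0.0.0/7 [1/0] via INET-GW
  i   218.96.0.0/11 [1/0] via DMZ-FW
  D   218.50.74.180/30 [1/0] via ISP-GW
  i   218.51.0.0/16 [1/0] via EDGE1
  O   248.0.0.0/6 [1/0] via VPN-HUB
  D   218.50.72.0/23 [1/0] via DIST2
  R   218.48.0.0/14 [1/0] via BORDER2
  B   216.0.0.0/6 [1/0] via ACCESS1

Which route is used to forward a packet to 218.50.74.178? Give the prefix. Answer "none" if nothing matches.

Entries matching 218.50.74.178:
  216.0.0.0/6 (216.0.0.0 - 219.255.255.255)
  218.0.0.0/7 (218.0.0.0 - 219.255.255.255)
  218.32.0.0/11 (218.32.0.0 - 218.63.255.255)
  218.48.0.0/14 (218.48.0.0 - 218.51.255.255)
  218.50.0.0/15 (218.50.0.0 - 218.51.255.255)
Most specific is 218.50.0.0/15.

218.50.0.0/15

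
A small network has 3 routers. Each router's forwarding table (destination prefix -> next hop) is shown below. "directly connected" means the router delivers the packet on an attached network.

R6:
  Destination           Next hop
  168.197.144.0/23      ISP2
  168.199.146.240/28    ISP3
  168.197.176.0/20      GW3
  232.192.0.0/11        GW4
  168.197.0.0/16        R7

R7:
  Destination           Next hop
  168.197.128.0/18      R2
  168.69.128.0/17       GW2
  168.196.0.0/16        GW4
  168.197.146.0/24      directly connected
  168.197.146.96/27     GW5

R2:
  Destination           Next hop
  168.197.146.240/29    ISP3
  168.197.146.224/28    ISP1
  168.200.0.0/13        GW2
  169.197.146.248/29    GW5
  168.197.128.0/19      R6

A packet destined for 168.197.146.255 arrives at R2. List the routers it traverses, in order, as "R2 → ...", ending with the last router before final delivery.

At R2: longest match for 168.197.146.255 is 168.197.128.0/19 -> R6
At R6: longest match for 168.197.146.255 is 168.197.0.0/16 -> R7
At R7: longest match for 168.197.146.255 is 168.197.146.0/24 -> directly connected

R2 → R6 → R7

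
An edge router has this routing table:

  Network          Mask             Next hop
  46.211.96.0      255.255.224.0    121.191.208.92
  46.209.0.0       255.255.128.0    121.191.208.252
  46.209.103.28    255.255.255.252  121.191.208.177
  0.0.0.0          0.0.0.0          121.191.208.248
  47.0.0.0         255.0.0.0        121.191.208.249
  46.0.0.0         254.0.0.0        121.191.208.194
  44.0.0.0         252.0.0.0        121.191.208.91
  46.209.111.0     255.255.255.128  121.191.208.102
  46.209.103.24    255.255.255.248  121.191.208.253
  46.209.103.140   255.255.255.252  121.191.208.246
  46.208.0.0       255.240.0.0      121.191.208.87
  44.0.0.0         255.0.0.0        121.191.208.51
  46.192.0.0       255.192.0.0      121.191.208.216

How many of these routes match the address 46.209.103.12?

6

Prefixes containing 46.209.103.12:
  0.0.0.0/0 (default, matches everything)
  44.0.0.0/6 (44.0.0.0 - 47.255.255.255)
  46.0.0.0/7 (46.0.0.0 - 47.255.255.255)
  46.192.0.0/10 (46.192.0.0 - 46.255.255.255)
  46.208.0.0/12 (46.208.0.0 - 46.223.255.255)
  46.209.0.0/17 (46.209.0.0 - 46.209.127.255)
Total matching entries: 6.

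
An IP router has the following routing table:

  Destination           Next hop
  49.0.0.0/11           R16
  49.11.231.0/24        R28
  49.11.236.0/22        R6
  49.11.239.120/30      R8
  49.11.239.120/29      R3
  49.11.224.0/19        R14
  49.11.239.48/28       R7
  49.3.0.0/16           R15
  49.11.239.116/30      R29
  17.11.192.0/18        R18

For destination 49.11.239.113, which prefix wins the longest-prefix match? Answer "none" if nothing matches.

49.11.236.0/22

Entries matching 49.11.239.113:
  49.0.0.0/11 (49.0.0.0 - 49.31.255.255)
  49.11.224.0/19 (49.11.224.0 - 49.11.255.255)
  49.11.236.0/22 (49.11.236.0 - 49.11.239.255)
Most specific is 49.11.236.0/22.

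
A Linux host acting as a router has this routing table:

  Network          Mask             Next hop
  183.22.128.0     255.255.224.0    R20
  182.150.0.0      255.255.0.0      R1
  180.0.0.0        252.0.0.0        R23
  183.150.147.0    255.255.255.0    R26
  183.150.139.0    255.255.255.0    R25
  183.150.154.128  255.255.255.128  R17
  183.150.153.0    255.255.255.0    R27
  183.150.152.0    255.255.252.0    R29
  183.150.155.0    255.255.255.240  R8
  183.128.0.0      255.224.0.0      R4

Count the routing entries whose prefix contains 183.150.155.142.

3

Prefixes containing 183.150.155.142:
  180.0.0.0/6 (180.0.0.0 - 183.255.255.255)
  183.128.0.0/11 (183.128.0.0 - 183.159.255.255)
  183.150.152.0/22 (183.150.152.0 - 183.150.155.255)
Total matching entries: 3.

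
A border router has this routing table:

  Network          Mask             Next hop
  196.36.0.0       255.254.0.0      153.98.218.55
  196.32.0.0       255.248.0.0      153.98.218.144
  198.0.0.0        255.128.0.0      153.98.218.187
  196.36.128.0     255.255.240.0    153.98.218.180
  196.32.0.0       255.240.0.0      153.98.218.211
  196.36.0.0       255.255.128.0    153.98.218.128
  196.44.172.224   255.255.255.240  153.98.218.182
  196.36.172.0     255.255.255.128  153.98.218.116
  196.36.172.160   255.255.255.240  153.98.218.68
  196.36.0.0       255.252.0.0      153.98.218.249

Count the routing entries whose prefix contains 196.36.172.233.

Prefixes containing 196.36.172.233:
  196.32.0.0/12 (196.32.0.0 - 196.47.255.255)
  196.32.0.0/13 (196.32.0.0 - 196.39.255.255)
  196.36.0.0/14 (196.36.0.0 - 196.39.255.255)
  196.36.0.0/15 (196.36.0.0 - 196.37.255.255)
Total matching entries: 4.

4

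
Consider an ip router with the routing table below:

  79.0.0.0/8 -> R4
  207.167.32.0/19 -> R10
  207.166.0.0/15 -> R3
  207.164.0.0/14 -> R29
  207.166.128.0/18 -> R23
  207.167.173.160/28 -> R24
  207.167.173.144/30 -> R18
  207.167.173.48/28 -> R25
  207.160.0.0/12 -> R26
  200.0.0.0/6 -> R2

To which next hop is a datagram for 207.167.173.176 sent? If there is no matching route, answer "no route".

R3

Routes whose prefix contains 207.167.173.176:
  207.160.0.0/12 (207.160.0.0 - 207.175.255.255) -> R26
  207.164.0.0/14 (207.164.0.0 - 207.167.255.255) -> R29
  207.166.0.0/15 (207.166.0.0 - 207.167.255.255) -> R3
More-specific entries that do NOT match:
  207.167.173.144/30 (207.167.173.144 - 207.167.173.147) does not contain 207.167.173.176
  207.167.173.160/28 (207.167.173.160 - 207.167.173.175) does not contain 207.167.173.176
  207.167.173.48/28 (207.167.173.48 - 207.167.173.63) does not contain 207.167.173.176
  207.167.32.0/19 (207.167.32.0 - 207.167.63.255) does not contain 207.167.173.176
  207.166.128.0/18 (207.166.128.0 - 207.166.191.255) does not contain 207.167.173.176
Longest matching prefix is /15 -> next hop R3.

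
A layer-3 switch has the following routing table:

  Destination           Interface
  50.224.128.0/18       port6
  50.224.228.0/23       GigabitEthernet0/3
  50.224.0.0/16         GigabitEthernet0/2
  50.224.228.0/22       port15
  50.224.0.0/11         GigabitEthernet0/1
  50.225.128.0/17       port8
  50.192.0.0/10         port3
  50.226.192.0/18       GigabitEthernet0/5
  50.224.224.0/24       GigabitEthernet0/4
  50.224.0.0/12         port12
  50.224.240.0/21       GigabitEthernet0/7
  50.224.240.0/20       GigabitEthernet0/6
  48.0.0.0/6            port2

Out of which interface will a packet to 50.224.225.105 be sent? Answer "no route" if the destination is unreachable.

GigabitEthernet0/2

Routes whose prefix contains 50.224.225.105:
  48.0.0.0/6 (48.0.0.0 - 51.255.255.255) -> port2
  50.192.0.0/10 (50.192.0.0 - 50.255.255.255) -> port3
  50.224.0.0/11 (50.224.0.0 - 50.255.255.255) -> GigabitEthernet0/1
  50.224.0.0/12 (50.224.0.0 - 50.239.255.255) -> port12
  50.224.0.0/16 (50.224.0.0 - 50.224.255.255) -> GigabitEthernet0/2
More-specific entries that do NOT match:
  50.224.224.0/24 (50.224.224.0 - 50.224.224.255) does not contain 50.224.225.105
  50.224.228.0/23 (50.224.228.0 - 50.224.229.255) does not contain 50.224.225.105
  50.224.228.0/22 (50.224.228.0 - 50.224.231.255) does not contain 50.224.225.105
  50.224.240.0/21 (50.224.240.0 - 50.224.247.255) does not contain 50.224.225.105
  50.224.240.0/20 (50.224.240.0 - 50.224.255.255) does not contain 50.224.225.105
  50.224.128.0/18 (50.224.128.0 - 50.224.191.255) does not contain 50.224.225.105
  50.226.192.0/18 (50.226.192.0 - 50.226.255.255) does not contain 50.224.225.105
  50.225.128.0/17 (50.225.128.0 - 50.225.255.255) does not contain 50.224.225.105
Longest matching prefix is /16 -> interface GigabitEthernet0/2.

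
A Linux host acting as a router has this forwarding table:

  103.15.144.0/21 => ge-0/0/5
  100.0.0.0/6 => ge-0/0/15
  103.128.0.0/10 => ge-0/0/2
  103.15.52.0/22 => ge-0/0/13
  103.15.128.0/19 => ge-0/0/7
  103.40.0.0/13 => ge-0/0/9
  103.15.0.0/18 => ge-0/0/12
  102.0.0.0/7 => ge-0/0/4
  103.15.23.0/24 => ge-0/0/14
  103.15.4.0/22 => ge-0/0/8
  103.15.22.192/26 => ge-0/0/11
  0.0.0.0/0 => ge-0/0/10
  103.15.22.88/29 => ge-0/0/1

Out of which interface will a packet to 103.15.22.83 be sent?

ge-0/0/12

Routes whose prefix contains 103.15.22.83:
  0.0.0.0/0 (default, matches everything) -> ge-0/0/10
  100.0.0.0/6 (100.0.0.0 - 103.255.255.255) -> ge-0/0/15
  102.0.0.0/7 (102.0.0.0 - 103.255.255.255) -> ge-0/0/4
  103.15.0.0/18 (103.15.0.0 - 103.15.63.255) -> ge-0/0/12
More-specific entries that do NOT match:
  103.15.22.88/29 (103.15.22.88 - 103.15.22.95) does not contain 103.15.22.83
  103.15.22.192/26 (103.15.22.192 - 103.15.22.255) does not contain 103.15.22.83
  103.15.23.0/24 (103.15.23.0 - 103.15.23.255) does not contain 103.15.22.83
  103.15.52.0/22 (103.15.52.0 - 103.15.55.255) does not contain 103.15.22.83
  103.15.4.0/22 (103.15.4.0 - 103.15.7.255) does not contain 103.15.22.83
  103.15.144.0/21 (103.15.144.0 - 103.15.151.255) does not contain 103.15.22.83
  103.15.128.0/19 (103.15.128.0 - 103.15.159.255) does not contain 103.15.22.83
Longest matching prefix is /18 -> interface ge-0/0/12.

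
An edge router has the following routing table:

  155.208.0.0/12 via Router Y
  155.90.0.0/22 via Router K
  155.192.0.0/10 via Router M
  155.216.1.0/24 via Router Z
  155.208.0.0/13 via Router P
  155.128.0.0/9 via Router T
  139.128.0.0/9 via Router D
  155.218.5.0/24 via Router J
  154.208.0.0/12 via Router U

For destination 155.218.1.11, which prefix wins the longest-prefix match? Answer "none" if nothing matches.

155.208.0.0/12

Entries matching 155.218.1.11:
  155.128.0.0/9 (155.128.0.0 - 155.255.255.255)
  155.192.0.0/10 (155.192.0.0 - 155.255.255.255)
  155.208.0.0/12 (155.208.0.0 - 155.223.255.255)
Most specific is 155.208.0.0/12.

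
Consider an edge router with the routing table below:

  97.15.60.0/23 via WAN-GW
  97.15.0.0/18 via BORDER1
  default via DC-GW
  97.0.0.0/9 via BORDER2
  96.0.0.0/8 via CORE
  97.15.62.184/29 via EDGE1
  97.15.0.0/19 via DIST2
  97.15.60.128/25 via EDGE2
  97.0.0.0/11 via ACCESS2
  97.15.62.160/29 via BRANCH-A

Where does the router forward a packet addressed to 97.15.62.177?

BORDER1

Routes whose prefix contains 97.15.62.177:
  0.0.0.0/0 (default, matches everything) -> DC-GW
  97.0.0.0/9 (97.0.0.0 - 97.127.255.255) -> BORDER2
  97.0.0.0/11 (97.0.0.0 - 97.31.255.255) -> ACCESS2
  97.15.0.0/18 (97.15.0.0 - 97.15.63.255) -> BORDER1
More-specific entries that do NOT match:
  97.15.62.184/29 (97.15.62.184 - 97.15.62.191) does not contain 97.15.62.177
  97.15.62.160/29 (97.15.62.160 - 97.15.62.167) does not contain 97.15.62.177
  97.15.60.128/25 (97.15.60.128 - 97.15.60.255) does not contain 97.15.62.177
  97.15.60.0/23 (97.15.60.0 - 97.15.61.255) does not contain 97.15.62.177
  97.15.0.0/19 (97.15.0.0 - 97.15.31.255) does not contain 97.15.62.177
Longest matching prefix is /18 -> next hop BORDER1.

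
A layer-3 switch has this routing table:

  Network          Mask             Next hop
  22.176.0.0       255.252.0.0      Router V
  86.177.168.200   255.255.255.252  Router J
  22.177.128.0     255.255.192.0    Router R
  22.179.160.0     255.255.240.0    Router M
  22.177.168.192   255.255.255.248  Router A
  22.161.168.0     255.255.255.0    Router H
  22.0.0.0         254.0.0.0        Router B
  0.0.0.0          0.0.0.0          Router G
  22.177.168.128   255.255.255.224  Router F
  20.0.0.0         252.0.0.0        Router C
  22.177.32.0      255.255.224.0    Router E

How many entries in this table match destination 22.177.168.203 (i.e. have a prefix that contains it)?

5

Prefixes containing 22.177.168.203:
  0.0.0.0/0 (default, matches everything)
  20.0.0.0/6 (20.0.0.0 - 23.255.255.255)
  22.0.0.0/7 (22.0.0.0 - 23.255.255.255)
  22.176.0.0/14 (22.176.0.0 - 22.179.255.255)
  22.177.128.0/18 (22.177.128.0 - 22.177.191.255)
Total matching entries: 5.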